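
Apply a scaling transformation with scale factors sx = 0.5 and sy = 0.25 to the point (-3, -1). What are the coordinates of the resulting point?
(-1.5, -0.25)

Scaling matrix:
[[0.50, 0], [0, 0.25]]
Result: (-3 × 0.5, -1 × 0.25) = (-1.5, -0.25)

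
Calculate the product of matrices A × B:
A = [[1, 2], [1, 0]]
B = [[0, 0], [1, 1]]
[[2, 2], [0, 0]]

Matrix multiplication:
C[0][0] = 1×0 + 2×1 = 2
C[0][1] = 1×0 + 2×1 = 2
C[1][0] = 1×0 + 0×1 = 0
C[1][1] = 1×0 + 0×1 = 0
Result: [[2, 2], [0, 0]]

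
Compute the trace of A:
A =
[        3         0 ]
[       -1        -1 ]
tr(A) = 3 - 1 = 2

The trace of a square matrix is the sum of its diagonal entries.
Diagonal entries of A: A[0][0] = 3, A[1][1] = -1.
tr(A) = 3 - 1 = 2.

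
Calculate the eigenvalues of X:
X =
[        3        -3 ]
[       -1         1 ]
λ = 0, 4

Solve det(X - λI) = 0. For a 2×2 matrix the characteristic equation is λ² - (trace)λ + det = 0.
trace(X) = a + d = 3 + 1 = 4.
det(X) = a*d - b*c = (3)*(1) - (-3)*(-1) = 3 - 3 = 0.
Characteristic equation: λ² - (4)λ + (0) = 0.
Discriminant = (4)² - 4*(0) = 16 - 0 = 16.
λ = (4 ± √16) / 2 = (4 ± 4) / 2 = 0, 4.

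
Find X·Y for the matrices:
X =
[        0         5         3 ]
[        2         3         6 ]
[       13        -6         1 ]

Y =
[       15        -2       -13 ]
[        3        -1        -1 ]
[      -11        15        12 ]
XY =
[      -18        40        31 ]
[      -27        83        43 ]
[      166        -5      -151 ]

Matrix multiplication: (XY)[i][j] = sum over k of X[i][k] * Y[k][j].
  (XY)[0][0] = (0)*(15) + (5)*(3) + (3)*(-11) = -18
  (XY)[0][1] = (0)*(-2) + (5)*(-1) + (3)*(15) = 40
  (XY)[0][2] = (0)*(-13) + (5)*(-1) + (3)*(12) = 31
  (XY)[1][0] = (2)*(15) + (3)*(3) + (6)*(-11) = -27
  (XY)[1][1] = (2)*(-2) + (3)*(-1) + (6)*(15) = 83
  (XY)[1][2] = (2)*(-13) + (3)*(-1) + (6)*(12) = 43
  (XY)[2][0] = (13)*(15) + (-6)*(3) + (1)*(-11) = 166
  (XY)[2][1] = (13)*(-2) + (-6)*(-1) + (1)*(15) = -5
  (XY)[2][2] = (13)*(-13) + (-6)*(-1) + (1)*(12) = -151
XY =
[      -18        40        31 ]
[      -27        83        43 ]
[      166        -5      -151 ]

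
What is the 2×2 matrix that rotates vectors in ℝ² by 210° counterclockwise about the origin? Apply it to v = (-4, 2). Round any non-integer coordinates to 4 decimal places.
R = [[-√3/2, 1/2], [-1/2, -√3/2]]; R·v = (4.4641, 0.2679)

A counterclockwise rotation by angle θ in ℝ² has matrix R(θ) = [[cos θ, -sin θ], [sin θ, cos θ]].
For θ = 210°: cos θ = -√3/2, sin θ = -1/2.
R(210°) = [[-√3/2, 1/2], [-1/2, -√3/2]].
R·v = [-√3/2·-4 + (1/2)·2, -1/2·-4 + -√3/2·2] = (4.4641, 0.2679).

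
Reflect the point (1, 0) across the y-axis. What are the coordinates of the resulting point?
(-1, 0)

Reflection across y-axis: (1, 0) → (-1, 0)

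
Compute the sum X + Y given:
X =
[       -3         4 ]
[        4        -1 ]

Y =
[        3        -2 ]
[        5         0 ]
X + Y =
[        0         2 ]
[        9        -1 ]

Matrix addition is elementwise: (X+Y)[i][j] = X[i][j] + Y[i][j].
  (X+Y)[0][0] = (-3) + (3) = 0
  (X+Y)[0][1] = (4) + (-2) = 2
  (X+Y)[1][0] = (4) + (5) = 9
  (X+Y)[1][1] = (-1) + (0) = -1
X + Y =
[        0         2 ]
[        9        -1 ]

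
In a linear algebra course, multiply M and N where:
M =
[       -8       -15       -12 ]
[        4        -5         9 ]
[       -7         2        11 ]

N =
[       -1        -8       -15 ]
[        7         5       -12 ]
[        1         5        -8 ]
MN =
[     -109       -71       396 ]
[      -30       -12       -72 ]
[       32       121        -7 ]

Matrix multiplication: (MN)[i][j] = sum over k of M[i][k] * N[k][j].
  (MN)[0][0] = (-8)*(-1) + (-15)*(7) + (-12)*(1) = -109
  (MN)[0][1] = (-8)*(-8) + (-15)*(5) + (-12)*(5) = -71
  (MN)[0][2] = (-8)*(-15) + (-15)*(-12) + (-12)*(-8) = 396
  (MN)[1][0] = (4)*(-1) + (-5)*(7) + (9)*(1) = -30
  (MN)[1][1] = (4)*(-8) + (-5)*(5) + (9)*(5) = -12
  (MN)[1][2] = (4)*(-15) + (-5)*(-12) + (9)*(-8) = -72
  (MN)[2][0] = (-7)*(-1) + (2)*(7) + (11)*(1) = 32
  (MN)[2][1] = (-7)*(-8) + (2)*(5) + (11)*(5) = 121
  (MN)[2][2] = (-7)*(-15) + (2)*(-12) + (11)*(-8) = -7
MN =
[     -109       -71       396 ]
[      -30       -12       -72 ]
[       32       121        -7 ]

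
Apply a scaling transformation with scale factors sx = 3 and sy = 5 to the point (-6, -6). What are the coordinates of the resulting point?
(-18, -30)

Scaling matrix:
[[3, 0], [0, 5]]
Result: (-6 × 3, -6 × 5) = (-18, -30)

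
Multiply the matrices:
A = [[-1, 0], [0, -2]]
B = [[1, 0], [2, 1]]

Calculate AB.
[[-1, 0], [-4, -2]]

Each entry (i,j) of AB = sum over k of A[i][k]*B[k][j].
(AB)[0][0] = (-1)*(1) + (0)*(2) = -1
(AB)[0][1] = (-1)*(0) + (0)*(1) = 0
(AB)[1][0] = (0)*(1) + (-2)*(2) = -4
(AB)[1][1] = (0)*(0) + (-2)*(1) = -2
AB = [[-1, 0], [-4, -2]]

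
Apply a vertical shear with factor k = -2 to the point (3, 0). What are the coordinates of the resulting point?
(3, -6)

Shear matrix for vertical shear with factor k = -2:
[[1, 0], [-2, 1]]
Result: (3, 0) → (3, -6)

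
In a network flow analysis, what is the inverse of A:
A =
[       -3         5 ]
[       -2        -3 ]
det(A) = 19
A⁻¹ =
[    -3/19     -5/19 ]
[     2/19     -3/19 ]

For a 2×2 matrix A = [[a, b], [c, d]] with det(A) ≠ 0, A⁻¹ = (1/det(A)) * [[d, -b], [-c, a]].
det(A) = (-3)*(-3) - (5)*(-2) = 9 + 10 = 19.
A⁻¹ = (1/19) * [[-3, -5], [2, -3]].
Dividing each entry by 19 and reducing:
A⁻¹ =
[    -3/19     -5/19 ]
[     2/19     -3/19 ]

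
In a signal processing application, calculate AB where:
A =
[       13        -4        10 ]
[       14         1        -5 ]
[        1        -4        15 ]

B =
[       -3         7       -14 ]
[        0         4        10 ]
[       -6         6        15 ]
AB =
[      -99       135       -72 ]
[      -12        72      -261 ]
[      -93        81       171 ]

Matrix multiplication: (AB)[i][j] = sum over k of A[i][k] * B[k][j].
  (AB)[0][0] = (13)*(-3) + (-4)*(0) + (10)*(-6) = -99
  (AB)[0][1] = (13)*(7) + (-4)*(4) + (10)*(6) = 135
  (AB)[0][2] = (13)*(-14) + (-4)*(10) + (10)*(15) = -72
  (AB)[1][0] = (14)*(-3) + (1)*(0) + (-5)*(-6) = -12
  (AB)[1][1] = (14)*(7) + (1)*(4) + (-5)*(6) = 72
  (AB)[1][2] = (14)*(-14) + (1)*(10) + (-5)*(15) = -261
  (AB)[2][0] = (1)*(-3) + (-4)*(0) + (15)*(-6) = -93
  (AB)[2][1] = (1)*(7) + (-4)*(4) + (15)*(6) = 81
  (AB)[2][2] = (1)*(-14) + (-4)*(10) + (15)*(15) = 171
AB =
[      -99       135       -72 ]
[      -12        72      -261 ]
[      -93        81       171 ]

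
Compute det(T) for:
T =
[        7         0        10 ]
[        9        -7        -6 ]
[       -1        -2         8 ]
det(T) = -726

Expand along row 0 (cofactor expansion): det(T) = a*(e*i - f*h) - b*(d*i - f*g) + c*(d*h - e*g), where the 3×3 is [[a, b, c], [d, e, f], [g, h, i]].
Minor M_00 = (-7)*(8) - (-6)*(-2) = -56 - 12 = -68.
Minor M_01 = (9)*(8) - (-6)*(-1) = 72 - 6 = 66.
Minor M_02 = (9)*(-2) - (-7)*(-1) = -18 - 7 = -25.
det(T) = (7)*(-68) - (0)*(66) + (10)*(-25) = -476 + 0 - 250 = -726.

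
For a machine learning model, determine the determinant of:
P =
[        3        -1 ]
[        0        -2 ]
det(P) = -6

For a 2×2 matrix [[a, b], [c, d]], det = a*d - b*c.
det(P) = (3)*(-2) - (-1)*(0) = -6 - 0 = -6.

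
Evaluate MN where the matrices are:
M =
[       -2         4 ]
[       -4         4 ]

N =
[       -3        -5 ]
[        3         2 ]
MN =
[       18        18 ]
[       24        28 ]

Matrix multiplication: (MN)[i][j] = sum over k of M[i][k] * N[k][j].
  (MN)[0][0] = (-2)*(-3) + (4)*(3) = 18
  (MN)[0][1] = (-2)*(-5) + (4)*(2) = 18
  (MN)[1][0] = (-4)*(-3) + (4)*(3) = 24
  (MN)[1][1] = (-4)*(-5) + (4)*(2) = 28
MN =
[       18        18 ]
[       24        28 ]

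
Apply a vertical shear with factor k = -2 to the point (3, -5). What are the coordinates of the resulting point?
(3, -11)

Shear matrix for vertical shear with factor k = -2:
[[1, 0], [-2, 1]]
Result: (3, -5) → (3, -11)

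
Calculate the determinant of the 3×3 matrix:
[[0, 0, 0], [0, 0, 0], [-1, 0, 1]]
0

Expansion along first row:
det = 0·det([[0,0],[0,1]]) - 0·det([[0,0],[-1,1]]) + 0·det([[0,0],[-1,0]])
    = 0·(0·1 - 0·0) - 0·(0·1 - 0·-1) + 0·(0·0 - 0·-1)
    = 0·0 - 0·0 + 0·0
    = 0 + 0 + 0 = 0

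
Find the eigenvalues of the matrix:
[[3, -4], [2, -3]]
λ = -1 and λ = 1

Characteristic equation: det(A - λI) = 0
λ² - (trace)λ + (det) = 0
λ² - (0)λ + (-1) = 0
λ² - 0λ - 1 = 0
Solving: λ = -1, 1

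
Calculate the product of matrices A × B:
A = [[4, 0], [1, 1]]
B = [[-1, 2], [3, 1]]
[[-4, 8], [2, 3]]

Matrix multiplication:
C[0][0] = 4×-1 + 0×3 = -4
C[0][1] = 4×2 + 0×1 = 8
C[1][0] = 1×-1 + 1×3 = 2
C[1][1] = 1×2 + 1×1 = 3
Result: [[-4, 8], [2, 3]]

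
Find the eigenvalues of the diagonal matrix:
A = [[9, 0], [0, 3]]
λ₁ = 9, λ₂ = 3

The characteristic polynomial of A is det(A - λI) = (9 - λ)(3 - λ) = 0.
The roots are λ = 9 and λ = 3, so the eigenvalues are the diagonal entries.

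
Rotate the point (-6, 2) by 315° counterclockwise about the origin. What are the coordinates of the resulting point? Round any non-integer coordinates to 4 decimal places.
(-2.8284, 5.6569)

Rotation matrix R(θ) = [[cos θ, -sin θ], [sin θ, cos θ]]; for θ = 315°:
R = [[√2/2, √2/2], [-√2/2, √2/2]]
Result: R × [-6, 2]ᵀ = [√2/2·-6 + (√2/2)·2, -√2/2·-6 + (√2/2)·2]ᵀ = (-2.8284, 5.6569)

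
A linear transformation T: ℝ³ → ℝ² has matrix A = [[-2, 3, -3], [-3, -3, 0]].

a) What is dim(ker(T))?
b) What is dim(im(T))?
dim(ker) = 1, dim(im) = 2

The two rows are not scalar multiples of one another (no single k satisfies row 2 = k × row 1), so they are linearly independent.
Thus rank(A) = 2.
dim(im(T)) = rank(A) = 2.
By the rank-nullity theorem applied to T: ℝ³ → ℝ², rank(A) + nullity(A) = 3 (the domain dimension), so dim(ker(T)) = 3 - 2 = 1.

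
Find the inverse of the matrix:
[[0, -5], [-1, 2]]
[[-2/5, -1], [-1/5, 0]]

For [[a,b],[c,d]], inverse = (1/det)·[[d,-b],[-c,a]]
det = 0·2 - -5·-1 = -5
Inverse = (1/-5)·[[2, 5], [1, 0]]
        = [[-2/5, -1], [-1/5, 0]]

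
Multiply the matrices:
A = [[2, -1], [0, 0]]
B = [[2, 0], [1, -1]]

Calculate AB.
[[3, 1], [0, 0]]

Each entry (i,j) of AB = sum over k of A[i][k]*B[k][j].
(AB)[0][0] = (2)*(2) + (-1)*(1) = 3
(AB)[0][1] = (2)*(0) + (-1)*(-1) = 1
(AB)[1][0] = (0)*(2) + (0)*(1) = 0
(AB)[1][1] = (0)*(0) + (0)*(-1) = 0
AB = [[3, 1], [0, 0]]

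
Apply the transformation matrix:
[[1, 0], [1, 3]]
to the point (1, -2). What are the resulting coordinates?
(1, -5)

Matrix multiplication:
[[1, 0], [1, 3]] × [1, -2]ᵀ
= [1×1 + 0×-2, 1×1 + 3×-2]ᵀ
= [1.0000, -5.0000]ᵀ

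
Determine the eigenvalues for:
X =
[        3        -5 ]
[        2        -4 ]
λ = -2, 1

Solve det(X - λI) = 0. For a 2×2 matrix the characteristic equation is λ² - (trace)λ + det = 0.
trace(X) = a + d = 3 - 4 = -1.
det(X) = a*d - b*c = (3)*(-4) - (-5)*(2) = -12 + 10 = -2.
Characteristic equation: λ² - (-1)λ + (-2) = 0.
Discriminant = (-1)² - 4*(-2) = 1 + 8 = 9.
λ = (-1 ± √9) / 2 = (-1 ± 3) / 2 = -2, 1.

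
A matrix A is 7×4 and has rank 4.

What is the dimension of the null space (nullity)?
0

The rank-nullity theorem for an m×n matrix states:
rank(A) + nullity(A) = n (the number of columns).
Here n = 4 and rank(A) = 4, so nullity(A) = 4 - 4 = 0.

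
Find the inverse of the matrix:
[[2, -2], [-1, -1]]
[[1/4, -1/2], [-1/4, -1/2]]

For [[a,b],[c,d]], inverse = (1/det)·[[d,-b],[-c,a]]
det = 2·-1 - -2·-1 = -4
Inverse = (1/-4)·[[-1, 2], [1, 2]]
        = [[1/4, -1/2], [-1/4, -1/2]]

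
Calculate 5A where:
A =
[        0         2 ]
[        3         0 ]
5A =
[        0        10 ]
[       15         0 ]

Scalar multiplication is elementwise: (5A)[i][j] = 5 * A[i][j].
  (5A)[0][0] = 5 * (0) = 0
  (5A)[0][1] = 5 * (2) = 10
  (5A)[1][0] = 5 * (3) = 15
  (5A)[1][1] = 5 * (0) = 0
5A =
[        0        10 ]
[       15         0 ]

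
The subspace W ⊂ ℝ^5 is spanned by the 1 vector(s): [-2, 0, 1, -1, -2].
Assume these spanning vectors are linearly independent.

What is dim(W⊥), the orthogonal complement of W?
dim(W⊥) = 4

For any subspace W of ℝ^n, dim(W) + dim(W⊥) = n (the whole-space dimension).
Here the given 1 vectors are linearly independent, so dim(W) = 1.
Thus dim(W⊥) = n - dim(W) = 5 - 1 = 4.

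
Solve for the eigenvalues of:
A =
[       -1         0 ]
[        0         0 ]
λ = -1, 0

Solve det(A - λI) = 0. For a 2×2 matrix the characteristic equation is λ² - (trace)λ + det = 0.
trace(A) = a + d = -1 + 0 = -1.
det(A) = a*d - b*c = (-1)*(0) - (0)*(0) = 0 - 0 = 0.
Characteristic equation: λ² - (-1)λ + (0) = 0.
Discriminant = (-1)² - 4*(0) = 1 - 0 = 1.
λ = (-1 ± √1) / 2 = (-1 ± 1) / 2 = -1, 0.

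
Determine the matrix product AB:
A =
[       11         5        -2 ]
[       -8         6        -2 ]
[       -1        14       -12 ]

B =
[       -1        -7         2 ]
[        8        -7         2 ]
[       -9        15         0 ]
AB =
[       47      -142        32 ]
[       74       -16        -4 ]
[      221      -271        26 ]

Matrix multiplication: (AB)[i][j] = sum over k of A[i][k] * B[k][j].
  (AB)[0][0] = (11)*(-1) + (5)*(8) + (-2)*(-9) = 47
  (AB)[0][1] = (11)*(-7) + (5)*(-7) + (-2)*(15) = -142
  (AB)[0][2] = (11)*(2) + (5)*(2) + (-2)*(0) = 32
  (AB)[1][0] = (-8)*(-1) + (6)*(8) + (-2)*(-9) = 74
  (AB)[1][1] = (-8)*(-7) + (6)*(-7) + (-2)*(15) = -16
  (AB)[1][2] = (-8)*(2) + (6)*(2) + (-2)*(0) = -4
  (AB)[2][0] = (-1)*(-1) + (14)*(8) + (-12)*(-9) = 221
  (AB)[2][1] = (-1)*(-7) + (14)*(-7) + (-12)*(15) = -271
  (AB)[2][2] = (-1)*(2) + (14)*(2) + (-12)*(0) = 26
AB =
[       47      -142        32 ]
[       74       -16        -4 ]
[      221      -271        26 ]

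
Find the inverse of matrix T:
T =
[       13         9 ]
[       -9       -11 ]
det(T) = -62
T⁻¹ =
[    11/62      9/62 ]
[    -9/62    -13/62 ]

For a 2×2 matrix T = [[a, b], [c, d]] with det(T) ≠ 0, T⁻¹ = (1/det(T)) * [[d, -b], [-c, a]].
det(T) = (13)*(-11) - (9)*(-9) = -143 + 81 = -62.
T⁻¹ = (1/-62) * [[-11, -9], [9, 13]].
Dividing each entry by -62 and reducing:
T⁻¹ =
[    11/62      9/62 ]
[    -9/62    -13/62 ]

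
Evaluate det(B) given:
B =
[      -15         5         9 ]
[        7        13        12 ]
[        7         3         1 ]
det(B) = 100

Expand along row 0 (cofactor expansion): det(B) = a*(e*i - f*h) - b*(d*i - f*g) + c*(d*h - e*g), where the 3×3 is [[a, b, c], [d, e, f], [g, h, i]].
Minor M_00 = (13)*(1) - (12)*(3) = 13 - 36 = -23.
Minor M_01 = (7)*(1) - (12)*(7) = 7 - 84 = -77.
Minor M_02 = (7)*(3) - (13)*(7) = 21 - 91 = -70.
det(B) = (-15)*(-23) - (5)*(-77) + (9)*(-70) = 345 + 385 - 630 = 100.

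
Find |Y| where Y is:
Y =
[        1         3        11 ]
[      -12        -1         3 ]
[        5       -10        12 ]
det(Y) = 1870

Expand along row 0 (cofactor expansion): det(Y) = a*(e*i - f*h) - b*(d*i - f*g) + c*(d*h - e*g), where the 3×3 is [[a, b, c], [d, e, f], [g, h, i]].
Minor M_00 = (-1)*(12) - (3)*(-10) = -12 + 30 = 18.
Minor M_01 = (-12)*(12) - (3)*(5) = -144 - 15 = -159.
Minor M_02 = (-12)*(-10) - (-1)*(5) = 120 + 5 = 125.
det(Y) = (1)*(18) - (3)*(-159) + (11)*(125) = 18 + 477 + 1375 = 1870.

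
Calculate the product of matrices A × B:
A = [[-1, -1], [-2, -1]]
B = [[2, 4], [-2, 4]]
[[0, -8], [-2, -12]]

Matrix multiplication:
C[0][0] = -1×2 + -1×-2 = 0
C[0][1] = -1×4 + -1×4 = -8
C[1][0] = -2×2 + -1×-2 = -2
C[1][1] = -2×4 + -1×4 = -12
Result: [[0, -8], [-2, -12]]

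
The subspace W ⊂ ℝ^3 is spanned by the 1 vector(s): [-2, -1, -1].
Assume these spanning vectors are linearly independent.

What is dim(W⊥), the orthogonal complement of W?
dim(W⊥) = 2

For any subspace W of ℝ^n, dim(W) + dim(W⊥) = n (the whole-space dimension).
Here the given 1 vectors are linearly independent, so dim(W) = 1.
Thus dim(W⊥) = n - dim(W) = 3 - 1 = 2.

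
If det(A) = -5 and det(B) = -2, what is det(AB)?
10

Use the multiplicative property of determinants: det(AB) = det(A)*det(B).
det(AB) = (-5)*(-2) = 10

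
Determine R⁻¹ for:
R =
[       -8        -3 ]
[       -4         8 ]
det(R) = -76
R⁻¹ =
[    -2/19     -3/76 ]
[    -1/19      2/19 ]

For a 2×2 matrix R = [[a, b], [c, d]] with det(R) ≠ 0, R⁻¹ = (1/det(R)) * [[d, -b], [-c, a]].
det(R) = (-8)*(8) - (-3)*(-4) = -64 - 12 = -76.
R⁻¹ = (1/-76) * [[8, 3], [4, -8]].
Dividing each entry by -76 and reducing:
R⁻¹ =
[    -2/19     -3/76 ]
[    -1/19      2/19 ]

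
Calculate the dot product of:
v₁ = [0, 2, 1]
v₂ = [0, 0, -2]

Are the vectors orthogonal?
-2, No

The dot product is the sum of products of corresponding components.
v₁·v₂ = (0)*(0) + (2)*(0) + (1)*(-2) = 0 + 0 - 2 = -2.
Two vectors are orthogonal iff their dot product is 0; here the dot product is -2, so the vectors are not orthogonal.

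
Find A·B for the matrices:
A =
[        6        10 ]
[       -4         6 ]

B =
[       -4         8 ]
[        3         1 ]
AB =
[        6        58 ]
[       34       -26 ]

Matrix multiplication: (AB)[i][j] = sum over k of A[i][k] * B[k][j].
  (AB)[0][0] = (6)*(-4) + (10)*(3) = 6
  (AB)[0][1] = (6)*(8) + (10)*(1) = 58
  (AB)[1][0] = (-4)*(-4) + (6)*(3) = 34
  (AB)[1][1] = (-4)*(8) + (6)*(1) = -26
AB =
[        6        58 ]
[       34       -26 ]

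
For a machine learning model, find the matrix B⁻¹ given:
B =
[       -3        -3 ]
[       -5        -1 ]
det(B) = -12
B⁻¹ =
[     1/12      -1/4 ]
[    -5/12       1/4 ]

For a 2×2 matrix B = [[a, b], [c, d]] with det(B) ≠ 0, B⁻¹ = (1/det(B)) * [[d, -b], [-c, a]].
det(B) = (-3)*(-1) - (-3)*(-5) = 3 - 15 = -12.
B⁻¹ = (1/-12) * [[-1, 3], [5, -3]].
Dividing each entry by -12 and reducing:
B⁻¹ =
[     1/12      -1/4 ]
[    -5/12       1/4 ]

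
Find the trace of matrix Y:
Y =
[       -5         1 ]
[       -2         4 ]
tr(Y) = -5 + 4 = -1

The trace of a square matrix is the sum of its diagonal entries.
Diagonal entries of Y: Y[0][0] = -5, Y[1][1] = 4.
tr(Y) = -5 + 4 = -1.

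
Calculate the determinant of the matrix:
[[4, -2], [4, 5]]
28

For a 2×2 matrix [[a, b], [c, d]], det = ad - bc
det = (4)(5) - (-2)(4) = 20 - -8 = 28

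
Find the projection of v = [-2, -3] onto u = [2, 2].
[-5/2, -5/2]

The projection of v onto u is proj_u(v) = ((v·u) / (u·u)) · u.
v·u = (-2)*(2) + (-3)*(2) = -10.
u·u = (2)*(2) + (2)*(2) = 8.
coefficient = -10 / 8 = -5/4.
proj_u(v) = -5/4 · [2, 2] = [-5/2, -5/2].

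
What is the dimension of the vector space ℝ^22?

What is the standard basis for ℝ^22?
Dimension = 22; standard basis = {e_1, e_2, e_3, …, e_22}

ℝ^22 is the space of 22-tuples of real numbers; its dimension is 22.
The standard basis consists of 22 vectors: e_1, e_2, e_3, …, e_22, where e_i is the vector with 1 in position i and 0 elsewhere.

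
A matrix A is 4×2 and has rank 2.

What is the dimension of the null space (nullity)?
0

The rank-nullity theorem for an m×n matrix states:
rank(A) + nullity(A) = n (the number of columns).
Here n = 2 and rank(A) = 2, so nullity(A) = 2 - 2 = 0.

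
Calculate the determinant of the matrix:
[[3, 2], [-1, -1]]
-1

For a 2×2 matrix [[a, b], [c, d]], det = ad - bc
det = (3)(-1) - (2)(-1) = -3 - -2 = -1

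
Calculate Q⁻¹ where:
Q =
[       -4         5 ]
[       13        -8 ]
det(Q) = -33
Q⁻¹ =
[     8/33      5/33 ]
[    13/33      4/33 ]

For a 2×2 matrix Q = [[a, b], [c, d]] with det(Q) ≠ 0, Q⁻¹ = (1/det(Q)) * [[d, -b], [-c, a]].
det(Q) = (-4)*(-8) - (5)*(13) = 32 - 65 = -33.
Q⁻¹ = (1/-33) * [[-8, -5], [-13, -4]].
Dividing each entry by -33 and reducing:
Q⁻¹ =
[     8/33      5/33 ]
[    13/33      4/33 ]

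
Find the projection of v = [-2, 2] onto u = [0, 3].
[0, 2]

The projection of v onto u is proj_u(v) = ((v·u) / (u·u)) · u.
v·u = (-2)*(0) + (2)*(3) = 6.
u·u = (0)*(0) + (3)*(3) = 9.
coefficient = 6 / 9 = 2/3.
proj_u(v) = 2/3 · [0, 3] = [0, 2].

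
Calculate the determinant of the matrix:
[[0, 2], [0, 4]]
0

For a 2×2 matrix [[a, b], [c, d]], det = ad - bc
det = (0)(4) - (2)(0) = 0 - 0 = 0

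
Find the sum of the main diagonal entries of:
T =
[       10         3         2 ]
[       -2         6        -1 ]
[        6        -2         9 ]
tr(T) = 10 + 6 + 9 = 25

The trace of a square matrix is the sum of its diagonal entries.
Diagonal entries of T: T[0][0] = 10, T[1][1] = 6, T[2][2] = 9.
tr(T) = 10 + 6 + 9 = 25.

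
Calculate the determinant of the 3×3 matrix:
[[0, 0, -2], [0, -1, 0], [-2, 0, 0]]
4

Expansion along first row:
det = 0·det([[-1,0],[0,0]]) - 0·det([[0,0],[-2,0]]) + -2·det([[0,-1],[-2,0]])
    = 0·(-1·0 - 0·0) - 0·(0·0 - 0·-2) + -2·(0·0 - -1·-2)
    = 0·0 - 0·0 + -2·-2
    = 0 + 0 + 4 = 4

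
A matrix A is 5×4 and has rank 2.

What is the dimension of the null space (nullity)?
2

The rank-nullity theorem for an m×n matrix states:
rank(A) + nullity(A) = n (the number of columns).
Here n = 4 and rank(A) = 2, so nullity(A) = 4 - 2 = 2.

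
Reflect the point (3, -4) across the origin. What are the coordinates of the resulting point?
(-3, 4)

Reflection across origin: (3, -4) → (-3, 4)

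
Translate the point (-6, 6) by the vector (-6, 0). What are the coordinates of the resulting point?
(-12, 6)

Translation by (-6, 0):
x' = -6 + -6 = -12
y' = 6 + 0 = 6
Homogeneous matrix: [[1, 0, -6], [0, 1, 0], [0, 0, 1]]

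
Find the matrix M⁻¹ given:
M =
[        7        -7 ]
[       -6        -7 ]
det(M) = -91
M⁻¹ =
[     1/13     -1/13 ]
[    -6/91     -1/13 ]

For a 2×2 matrix M = [[a, b], [c, d]] with det(M) ≠ 0, M⁻¹ = (1/det(M)) * [[d, -b], [-c, a]].
det(M) = (7)*(-7) - (-7)*(-6) = -49 - 42 = -91.
M⁻¹ = (1/-91) * [[-7, 7], [6, 7]].
Dividing each entry by -91 and reducing:
M⁻¹ =
[     1/13     -1/13 ]
[    -6/91     -1/13 ]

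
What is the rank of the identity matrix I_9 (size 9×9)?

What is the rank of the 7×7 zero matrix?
rank(I_9) = 9, rank(0) = 0

The identity I_9 has 9 columns that are the standard basis vectors e_1, …, e_9. These are linearly independent, so all 9 columns are pivots and rank(I_9) = 9.
The 7×7 zero matrix has every entry zero, so every row is the zero row and there are no pivots; rank(0) = 0.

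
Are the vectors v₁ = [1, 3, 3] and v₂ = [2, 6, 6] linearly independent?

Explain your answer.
No, linearly dependent (v₂ = 2·v₁)

Check whether there is a scalar k with v₂ = k·v₁.
Comparing components, k = 2 satisfies 2·[1, 3, 3] = [2, 6, 6].
Since v₂ is a scalar multiple of v₁, the two vectors are linearly dependent.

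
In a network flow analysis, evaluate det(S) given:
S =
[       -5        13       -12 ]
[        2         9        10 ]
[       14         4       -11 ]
det(S) = 4217

Expand along row 0 (cofactor expansion): det(S) = a*(e*i - f*h) - b*(d*i - f*g) + c*(d*h - e*g), where the 3×3 is [[a, b, c], [d, e, f], [g, h, i]].
Minor M_00 = (9)*(-11) - (10)*(4) = -99 - 40 = -139.
Minor M_01 = (2)*(-11) - (10)*(14) = -22 - 140 = -162.
Minor M_02 = (2)*(4) - (9)*(14) = 8 - 126 = -118.
det(S) = (-5)*(-139) - (13)*(-162) + (-12)*(-118) = 695 + 2106 + 1416 = 4217.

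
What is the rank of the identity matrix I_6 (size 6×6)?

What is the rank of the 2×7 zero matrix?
rank(I_6) = 6, rank(0) = 0

The identity I_6 has 6 columns that are the standard basis vectors e_1, …, e_6. These are linearly independent, so all 6 columns are pivots and rank(I_6) = 6.
The 2×7 zero matrix has every entry zero, so every row is the zero row and there are no pivots; rank(0) = 0.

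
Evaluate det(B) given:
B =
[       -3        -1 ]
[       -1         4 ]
det(B) = -13

For a 2×2 matrix [[a, b], [c, d]], det = a*d - b*c.
det(B) = (-3)*(4) - (-1)*(-1) = -12 - 1 = -13.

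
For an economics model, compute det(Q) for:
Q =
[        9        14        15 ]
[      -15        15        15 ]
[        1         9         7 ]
det(Q) = -840

Expand along row 0 (cofactor expansion): det(Q) = a*(e*i - f*h) - b*(d*i - f*g) + c*(d*h - e*g), where the 3×3 is [[a, b, c], [d, e, f], [g, h, i]].
Minor M_00 = (15)*(7) - (15)*(9) = 105 - 135 = -30.
Minor M_01 = (-15)*(7) - (15)*(1) = -105 - 15 = -120.
Minor M_02 = (-15)*(9) - (15)*(1) = -135 - 15 = -150.
det(Q) = (9)*(-30) - (14)*(-120) + (15)*(-150) = -270 + 1680 - 2250 = -840.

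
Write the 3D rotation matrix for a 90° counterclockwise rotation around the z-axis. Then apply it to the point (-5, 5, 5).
R = [[0, -1, 0], [1, 0, 0], [0, 0, 1]]; R·(-5, 5, 5) = (-5, -5, 5)

Rotation matrix for 90° around z-axis:
cos(90°) = 0, sin(90°) = 1
R = [[0, -1, 0], [1, 0, 0], [0, 0, 1]]
Apply to (-5, 5, 5): R·[-5, 5, 5]ᵀ = (-5, -5, 5)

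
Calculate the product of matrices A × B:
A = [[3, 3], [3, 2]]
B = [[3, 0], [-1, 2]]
[[6, 6], [7, 4]]

Matrix multiplication:
C[0][0] = 3×3 + 3×-1 = 6
C[0][1] = 3×0 + 3×2 = 6
C[1][0] = 3×3 + 2×-1 = 7
C[1][1] = 3×0 + 2×2 = 4
Result: [[6, 6], [7, 4]]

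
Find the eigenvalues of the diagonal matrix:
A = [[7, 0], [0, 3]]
λ₁ = 7, λ₂ = 3

The characteristic polynomial of A is det(A - λI) = (7 - λ)(3 - λ) = 0.
The roots are λ = 7 and λ = 3, so the eigenvalues are the diagonal entries.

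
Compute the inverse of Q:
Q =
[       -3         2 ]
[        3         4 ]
det(Q) = -18
Q⁻¹ =
[     -2/9       1/9 ]
[      1/6       1/6 ]

For a 2×2 matrix Q = [[a, b], [c, d]] with det(Q) ≠ 0, Q⁻¹ = (1/det(Q)) * [[d, -b], [-c, a]].
det(Q) = (-3)*(4) - (2)*(3) = -12 - 6 = -18.
Q⁻¹ = (1/-18) * [[4, -2], [-3, -3]].
Dividing each entry by -18 and reducing:
Q⁻¹ =
[     -2/9       1/9 ]
[      1/6       1/6 ]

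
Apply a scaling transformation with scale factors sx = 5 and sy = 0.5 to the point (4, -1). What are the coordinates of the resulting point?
(20, -0.5)

Scaling matrix:
[[5, 0], [0, 0.50]]
Result: (4 × 5, -1 × 0.5) = (20, -0.5)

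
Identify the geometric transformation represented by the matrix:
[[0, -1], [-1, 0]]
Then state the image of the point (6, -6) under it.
reflection across the line y = -x; image of (6, -6) is (6, -6)

This is a symmetric orthogonal matrix with determinant -1, which characterizes a reflection in ℝ².
The matrix [[0, -1], [-1, 0]] represents: reflection across the line y = -x.
Applying it to (6, -6): [0·6 + -1·-6, -1·6 + 0·-6] = (6, -6).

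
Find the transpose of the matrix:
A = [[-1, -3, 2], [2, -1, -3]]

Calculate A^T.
[[-1, 2], [-3, -1], [2, -3]]

The transpose sends entry (i,j) to (j,i); rows become columns.
Row 0 of A: [-1, -3, 2] -> column 0 of A^T.
Row 1 of A: [2, -1, -3] -> column 1 of A^T.
A^T = [[-1, 2], [-3, -1], [2, -3]]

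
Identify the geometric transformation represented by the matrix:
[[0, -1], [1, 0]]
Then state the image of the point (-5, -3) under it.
rotation by 90° counterclockwise; image of (-5, -3) is (3, -5)

This matches the form [[cos θ, -sin θ], [sin θ, cos θ]] of a rotation matrix; reading off cos θ and sin θ gives the angle.
The matrix [[0, -1], [1, 0]] represents: rotation by 90° counterclockwise.
Applying it to (-5, -3): [0·-5 + -1·-3, 1·-5 + 0·-3] = (3, -5).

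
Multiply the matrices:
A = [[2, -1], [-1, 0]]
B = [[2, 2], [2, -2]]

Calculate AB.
[[2, 6], [-2, -2]]

Each entry (i,j) of AB = sum over k of A[i][k]*B[k][j].
(AB)[0][0] = (2)*(2) + (-1)*(2) = 2
(AB)[0][1] = (2)*(2) + (-1)*(-2) = 6
(AB)[1][0] = (-1)*(2) + (0)*(2) = -2
(AB)[1][1] = (-1)*(2) + (0)*(-2) = -2
AB = [[2, 6], [-2, -2]]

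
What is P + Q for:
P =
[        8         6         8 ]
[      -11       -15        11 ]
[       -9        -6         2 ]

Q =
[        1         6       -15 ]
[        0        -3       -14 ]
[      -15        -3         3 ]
P + Q =
[        9        12        -7 ]
[      -11       -18        -3 ]
[      -24        -9         5 ]

Matrix addition is elementwise: (P+Q)[i][j] = P[i][j] + Q[i][j].
  (P+Q)[0][0] = (8) + (1) = 9
  (P+Q)[0][1] = (6) + (6) = 12
  (P+Q)[0][2] = (8) + (-15) = -7
  (P+Q)[1][0] = (-11) + (0) = -11
  (P+Q)[1][1] = (-15) + (-3) = -18
  (P+Q)[1][2] = (11) + (-14) = -3
  (P+Q)[2][0] = (-9) + (-15) = -24
  (P+Q)[2][1] = (-6) + (-3) = -9
  (P+Q)[2][2] = (2) + (3) = 5
P + Q =
[        9        12        -7 ]
[      -11       -18        -3 ]
[      -24        -9         5 ]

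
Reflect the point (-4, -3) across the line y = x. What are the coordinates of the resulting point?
(-3, -4)

Reflection across line y = x: (-4, -3) → (-3, -4)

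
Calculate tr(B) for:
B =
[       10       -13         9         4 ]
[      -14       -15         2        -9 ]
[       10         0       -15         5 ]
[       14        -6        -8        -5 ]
tr(B) = 10 - 15 - 15 - 5 = -25

The trace of a square matrix is the sum of its diagonal entries.
Diagonal entries of B: B[0][0] = 10, B[1][1] = -15, B[2][2] = -15, B[3][3] = -5.
tr(B) = 10 - 15 - 15 - 5 = -25.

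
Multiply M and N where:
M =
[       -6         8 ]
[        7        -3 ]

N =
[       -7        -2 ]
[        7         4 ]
MN =
[       98        44 ]
[      -70       -26 ]

Matrix multiplication: (MN)[i][j] = sum over k of M[i][k] * N[k][j].
  (MN)[0][0] = (-6)*(-7) + (8)*(7) = 98
  (MN)[0][1] = (-6)*(-2) + (8)*(4) = 44
  (MN)[1][0] = (7)*(-7) + (-3)*(7) = -70
  (MN)[1][1] = (7)*(-2) + (-3)*(4) = -26
MN =
[       98        44 ]
[      -70       -26 ]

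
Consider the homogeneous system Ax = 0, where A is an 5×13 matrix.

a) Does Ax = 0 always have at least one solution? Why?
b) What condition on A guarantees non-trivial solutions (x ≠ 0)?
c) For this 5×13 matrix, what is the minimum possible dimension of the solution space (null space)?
a) Yes, x = 0 is always a solution. b) When A has linearly dependent columns (rank < n). c) Minimum nullity = 8.

a) x = 0 satisfies A·0 = 0, so the zero vector is always a solution.
b) Non-trivial solutions exist iff the columns of A are linearly dependent, equivalently rank(A) < n (the number of columns).
c) By rank-nullity, rank(A) + nullity(A) = n = 13. Since A has only 5 rows, rank(A) ≤ 5, so nullity(A) ≥ 13 - 5 = 8.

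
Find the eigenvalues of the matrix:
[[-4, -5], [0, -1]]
λ = -4 and λ = -1

Characteristic equation: det(A - λI) = 0
λ² - (trace)λ + (det) = 0
λ² - (-5)λ + (4) = 0
λ² + 5λ + 4 = 0
Solving: λ = -4, -1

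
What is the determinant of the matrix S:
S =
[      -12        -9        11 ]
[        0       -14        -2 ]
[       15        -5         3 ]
det(S) = 3204

Expand along row 0 (cofactor expansion): det(S) = a*(e*i - f*h) - b*(d*i - f*g) + c*(d*h - e*g), where the 3×3 is [[a, b, c], [d, e, f], [g, h, i]].
Minor M_00 = (-14)*(3) - (-2)*(-5) = -42 - 10 = -52.
Minor M_01 = (0)*(3) - (-2)*(15) = 0 + 30 = 30.
Minor M_02 = (0)*(-5) - (-14)*(15) = 0 + 210 = 210.
det(S) = (-12)*(-52) - (-9)*(30) + (11)*(210) = 624 + 270 + 2310 = 3204.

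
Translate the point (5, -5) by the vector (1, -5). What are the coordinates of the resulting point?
(6, -10)

Translation by (1, -5):
x' = 5 + 1 = 6
y' = -5 + -5 = -10
Homogeneous matrix: [[1, 0, 1], [0, 1, -5], [0, 0, 1]]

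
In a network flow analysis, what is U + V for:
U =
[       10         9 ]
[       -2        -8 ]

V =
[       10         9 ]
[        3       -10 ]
U + V =
[       20        18 ]
[        1       -18 ]

Matrix addition is elementwise: (U+V)[i][j] = U[i][j] + V[i][j].
  (U+V)[0][0] = (10) + (10) = 20
  (U+V)[0][1] = (9) + (9) = 18
  (U+V)[1][0] = (-2) + (3) = 1
  (U+V)[1][1] = (-8) + (-10) = -18
U + V =
[       20        18 ]
[        1       -18 ]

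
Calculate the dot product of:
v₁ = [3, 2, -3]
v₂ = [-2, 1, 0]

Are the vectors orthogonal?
-4, No

The dot product is the sum of products of corresponding components.
v₁·v₂ = (3)*(-2) + (2)*(1) + (-3)*(0) = -6 + 2 + 0 = -4.
Two vectors are orthogonal iff their dot product is 0; here the dot product is -4, so the vectors are not orthogonal.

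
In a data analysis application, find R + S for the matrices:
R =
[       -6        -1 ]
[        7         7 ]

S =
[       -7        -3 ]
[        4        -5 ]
R + S =
[      -13        -4 ]
[       11         2 ]

Matrix addition is elementwise: (R+S)[i][j] = R[i][j] + S[i][j].
  (R+S)[0][0] = (-6) + (-7) = -13
  (R+S)[0][1] = (-1) + (-3) = -4
  (R+S)[1][0] = (7) + (4) = 11
  (R+S)[1][1] = (7) + (-5) = 2
R + S =
[      -13        -4 ]
[       11         2 ]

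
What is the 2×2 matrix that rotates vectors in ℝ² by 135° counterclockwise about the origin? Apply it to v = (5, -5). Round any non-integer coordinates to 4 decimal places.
R = [[-√2/2, -√2/2], [√2/2, -√2/2]]; R·v = (0.0000, 7.0711)

A counterclockwise rotation by angle θ in ℝ² has matrix R(θ) = [[cos θ, -sin θ], [sin θ, cos θ]].
For θ = 135°: cos θ = -√2/2, sin θ = √2/2.
R(135°) = [[-√2/2, -√2/2], [√2/2, -√2/2]].
R·v = [-√2/2·5 + (-√2/2)·-5, √2/2·5 + -√2/2·-5] = (0.0000, 7.0711).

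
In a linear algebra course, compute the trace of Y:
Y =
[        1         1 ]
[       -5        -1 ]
tr(Y) = 1 - 1 = 0

The trace of a square matrix is the sum of its diagonal entries.
Diagonal entries of Y: Y[0][0] = 1, Y[1][1] = -1.
tr(Y) = 1 - 1 = 0.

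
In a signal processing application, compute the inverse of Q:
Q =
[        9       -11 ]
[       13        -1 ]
det(Q) = 134
Q⁻¹ =
[   -1/134    11/134 ]
[  -13/134     9/134 ]

For a 2×2 matrix Q = [[a, b], [c, d]] with det(Q) ≠ 0, Q⁻¹ = (1/det(Q)) * [[d, -b], [-c, a]].
det(Q) = (9)*(-1) - (-11)*(13) = -9 + 143 = 134.
Q⁻¹ = (1/134) * [[-1, 11], [-13, 9]].
Dividing each entry by 134 and reducing:
Q⁻¹ =
[   -1/134    11/134 ]
[  -13/134     9/134 ]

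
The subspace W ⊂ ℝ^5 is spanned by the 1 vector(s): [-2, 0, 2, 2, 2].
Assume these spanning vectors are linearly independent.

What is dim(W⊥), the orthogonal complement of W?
dim(W⊥) = 4

For any subspace W of ℝ^n, dim(W) + dim(W⊥) = n (the whole-space dimension).
Here the given 1 vectors are linearly independent, so dim(W) = 1.
Thus dim(W⊥) = n - dim(W) = 5 - 1 = 4.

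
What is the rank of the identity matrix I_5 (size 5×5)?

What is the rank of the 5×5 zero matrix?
rank(I_5) = 5, rank(0) = 0

The identity I_5 has 5 columns that are the standard basis vectors e_1, …, e_5. These are linearly independent, so all 5 columns are pivots and rank(I_5) = 5.
The 5×5 zero matrix has every entry zero, so every row is the zero row and there are no pivots; rank(0) = 0.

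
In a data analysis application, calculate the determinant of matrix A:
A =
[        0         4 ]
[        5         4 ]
det(A) = -20

For a 2×2 matrix [[a, b], [c, d]], det = a*d - b*c.
det(A) = (0)*(4) - (4)*(5) = 0 - 20 = -20.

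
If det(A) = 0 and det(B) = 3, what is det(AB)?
0

Use the multiplicative property of determinants: det(AB) = det(A)*det(B).
det(AB) = (0)*(3) = 0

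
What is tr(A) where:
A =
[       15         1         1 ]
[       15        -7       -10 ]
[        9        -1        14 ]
tr(A) = 15 - 7 + 14 = 22

The trace of a square matrix is the sum of its diagonal entries.
Diagonal entries of A: A[0][0] = 15, A[1][1] = -7, A[2][2] = 14.
tr(A) = 15 - 7 + 14 = 22.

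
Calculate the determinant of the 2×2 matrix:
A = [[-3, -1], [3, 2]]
-3

For A = [[a, b], [c, d]], det(A) = a*d - b*c.
det(A) = (-3)*(2) - (-1)*(3) = -6 - -3 = -3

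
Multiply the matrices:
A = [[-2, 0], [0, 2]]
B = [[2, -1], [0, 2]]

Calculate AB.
[[-4, 2], [0, 4]]

Each entry (i,j) of AB = sum over k of A[i][k]*B[k][j].
(AB)[0][0] = (-2)*(2) + (0)*(0) = -4
(AB)[0][1] = (-2)*(-1) + (0)*(2) = 2
(AB)[1][0] = (0)*(2) + (2)*(0) = 0
(AB)[1][1] = (0)*(-1) + (2)*(2) = 4
AB = [[-4, 2], [0, 4]]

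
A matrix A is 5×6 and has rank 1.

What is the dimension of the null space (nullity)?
5

The rank-nullity theorem for an m×n matrix states:
rank(A) + nullity(A) = n (the number of columns).
Here n = 6 and rank(A) = 1, so nullity(A) = 6 - 1 = 5.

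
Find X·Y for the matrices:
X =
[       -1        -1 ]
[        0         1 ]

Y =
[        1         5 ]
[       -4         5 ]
XY =
[        3       -10 ]
[       -4         5 ]

Matrix multiplication: (XY)[i][j] = sum over k of X[i][k] * Y[k][j].
  (XY)[0][0] = (-1)*(1) + (-1)*(-4) = 3
  (XY)[0][1] = (-1)*(5) + (-1)*(5) = -10
  (XY)[1][0] = (0)*(1) + (1)*(-4) = -4
  (XY)[1][1] = (0)*(5) + (1)*(5) = 5
XY =
[        3       -10 ]
[       -4         5 ]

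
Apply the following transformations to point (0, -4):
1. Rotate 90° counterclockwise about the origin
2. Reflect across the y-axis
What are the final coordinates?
(-4, 0)

Step 1: Rotate 90° → (4, 0)
Step 2: Reflect across the y-axis → (-4, 0)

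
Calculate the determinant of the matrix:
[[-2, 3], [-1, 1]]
1

For a 2×2 matrix [[a, b], [c, d]], det = ad - bc
det = (-2)(1) - (3)(-1) = -2 - -3 = 1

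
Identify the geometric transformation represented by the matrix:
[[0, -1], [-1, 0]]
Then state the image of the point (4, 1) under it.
reflection across the line y = -x; image of (4, 1) is (-1, -4)

This is a symmetric orthogonal matrix with determinant -1, which characterizes a reflection in ℝ².
The matrix [[0, -1], [-1, 0]] represents: reflection across the line y = -x.
Applying it to (4, 1): [0·4 + -1·1, -1·4 + 0·1] = (-1, -4).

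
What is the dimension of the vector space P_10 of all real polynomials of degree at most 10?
Dimension = 11

A polynomial of degree at most 10 can be written as a₀ + a₁x + a₂x² + … + a_10x^10, with 11 free coefficients a₀, …, a_10.
The set {1, x, x², …, x^10} is a basis: it spans P_10 (every such polynomial is a linear combination of these) and is linearly independent (a polynomial is zero iff all its coefficients are zero).
Therefore dim(P_10) = 10 + 1 = 11.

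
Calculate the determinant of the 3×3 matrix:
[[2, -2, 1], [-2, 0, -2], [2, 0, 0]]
8

Expansion along first row:
det = 2·det([[0,-2],[0,0]]) - -2·det([[-2,-2],[2,0]]) + 1·det([[-2,0],[2,0]])
    = 2·(0·0 - -2·0) - -2·(-2·0 - -2·2) + 1·(-2·0 - 0·2)
    = 2·0 - -2·4 + 1·0
    = 0 + 8 + 0 = 8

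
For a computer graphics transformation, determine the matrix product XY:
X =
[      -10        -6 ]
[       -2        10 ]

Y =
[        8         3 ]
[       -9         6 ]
XY =
[      -26       -66 ]
[     -106        54 ]

Matrix multiplication: (XY)[i][j] = sum over k of X[i][k] * Y[k][j].
  (XY)[0][0] = (-10)*(8) + (-6)*(-9) = -26
  (XY)[0][1] = (-10)*(3) + (-6)*(6) = -66
  (XY)[1][0] = (-2)*(8) + (10)*(-9) = -106
  (XY)[1][1] = (-2)*(3) + (10)*(6) = 54
XY =
[      -26       -66 ]
[     -106        54 ]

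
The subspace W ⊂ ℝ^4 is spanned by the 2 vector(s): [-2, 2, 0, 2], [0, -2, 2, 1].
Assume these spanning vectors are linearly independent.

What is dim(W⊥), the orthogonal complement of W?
dim(W⊥) = 2

For any subspace W of ℝ^n, dim(W) + dim(W⊥) = n (the whole-space dimension).
Here the given 2 vectors are linearly independent, so dim(W) = 2.
Thus dim(W⊥) = n - dim(W) = 4 - 2 = 2.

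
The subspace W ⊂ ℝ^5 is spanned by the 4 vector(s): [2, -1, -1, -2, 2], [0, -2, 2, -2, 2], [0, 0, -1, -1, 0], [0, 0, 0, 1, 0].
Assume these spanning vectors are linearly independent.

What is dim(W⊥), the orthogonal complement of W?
dim(W⊥) = 1

For any subspace W of ℝ^n, dim(W) + dim(W⊥) = n (the whole-space dimension).
Here the given 4 vectors are linearly independent, so dim(W) = 4.
Thus dim(W⊥) = n - dim(W) = 5 - 4 = 1.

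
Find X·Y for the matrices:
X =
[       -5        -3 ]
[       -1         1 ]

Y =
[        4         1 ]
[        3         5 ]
XY =
[      -29       -20 ]
[       -1         4 ]

Matrix multiplication: (XY)[i][j] = sum over k of X[i][k] * Y[k][j].
  (XY)[0][0] = (-5)*(4) + (-3)*(3) = -29
  (XY)[0][1] = (-5)*(1) + (-3)*(5) = -20
  (XY)[1][0] = (-1)*(4) + (1)*(3) = -1
  (XY)[1][1] = (-1)*(1) + (1)*(5) = 4
XY =
[      -29       -20 ]
[       -1         4 ]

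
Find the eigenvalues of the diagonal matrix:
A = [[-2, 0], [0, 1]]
λ₁ = -2, λ₂ = 1

The characteristic polynomial of A is det(A - λI) = (-2 - λ)(1 - λ) = 0.
The roots are λ = -2 and λ = 1, so the eigenvalues are the diagonal entries.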